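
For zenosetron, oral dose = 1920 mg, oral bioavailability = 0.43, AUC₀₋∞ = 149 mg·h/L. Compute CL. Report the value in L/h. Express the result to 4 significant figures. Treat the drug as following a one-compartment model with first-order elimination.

5.541 L/h

CL = F·Dose / AUC = 0.43 × 1920 / 149 = 5.541 L/h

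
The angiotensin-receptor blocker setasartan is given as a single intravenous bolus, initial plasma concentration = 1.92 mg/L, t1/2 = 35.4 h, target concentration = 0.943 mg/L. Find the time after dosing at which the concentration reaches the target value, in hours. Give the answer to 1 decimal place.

36.3 h

k = ln2 / t½ = 0.693147 / 35.4 = 0.01958 h⁻¹
t = ln(C₀ / C) / k = ln(1.920 / 0.943) / 0.01958
  = ln(2.036) / 0.01958 = 0.7110 / 0.01958 = 36.31 h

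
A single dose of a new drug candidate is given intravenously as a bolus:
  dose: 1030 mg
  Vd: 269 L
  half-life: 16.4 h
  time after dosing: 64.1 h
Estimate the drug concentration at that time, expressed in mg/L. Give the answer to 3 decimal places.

C₀ = Dose / Vd = 1030 / 269 = 3.829 mg/L
k = ln2 / t½ = 0.693147 / 16.4 = 0.04227 h⁻¹
C = C₀ · e^(−k·t) = 3.829 × e^(−0.04227 × 64.1)
  = 3.829 × 0.06657 = 0.2549 mg/L

0.255 mg/L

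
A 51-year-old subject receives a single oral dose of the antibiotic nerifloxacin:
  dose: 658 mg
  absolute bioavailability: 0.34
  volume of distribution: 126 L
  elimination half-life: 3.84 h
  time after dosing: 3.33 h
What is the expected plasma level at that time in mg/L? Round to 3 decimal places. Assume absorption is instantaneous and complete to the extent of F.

0.973 mg/L

Amount reaching circulation = F × Dose = 0.34 × 658.0 = 223.7 mg
C₀ = F·Dose / Vd = 223.7 / 126 = 1.775 mg/L
k = ln2 / t½ = 0.693147 / 3.84 = 0.1805 h⁻¹
C = C₀ · e^(−k·t) = 1.775 × e^(−0.1805 × 3.33)
  = 1.775 × 0.5482 = 0.9731 mg/L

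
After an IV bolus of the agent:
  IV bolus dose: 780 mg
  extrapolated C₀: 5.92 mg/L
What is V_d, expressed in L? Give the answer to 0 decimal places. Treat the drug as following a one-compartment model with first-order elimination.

132 L

Vd = Dose / C₀ = 780.0 / 5.92 = 131.8 L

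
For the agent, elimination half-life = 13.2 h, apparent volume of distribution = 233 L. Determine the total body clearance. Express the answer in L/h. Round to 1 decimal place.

12.2 L/h

k = ln2 / t½ = 0.693147 / 13.2 = 0.05251 h⁻¹
CL = k × Vd = 0.05251 × 233 = 12.23 L/h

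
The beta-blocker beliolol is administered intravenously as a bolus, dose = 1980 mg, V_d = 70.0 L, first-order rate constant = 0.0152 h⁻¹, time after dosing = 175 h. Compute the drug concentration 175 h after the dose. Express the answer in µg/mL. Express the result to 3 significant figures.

C₀ = Dose / Vd = 1980 / 70.0 = 28.29 mg/L
C = C₀ · e^(−k·t) = 28.29 × e^(−0.01520 × 175)
  = 28.29 × 0.06995 = 1.979 mg/L
(1.979 mg/L = 1.979 µg/mL)

1.98 µg/mL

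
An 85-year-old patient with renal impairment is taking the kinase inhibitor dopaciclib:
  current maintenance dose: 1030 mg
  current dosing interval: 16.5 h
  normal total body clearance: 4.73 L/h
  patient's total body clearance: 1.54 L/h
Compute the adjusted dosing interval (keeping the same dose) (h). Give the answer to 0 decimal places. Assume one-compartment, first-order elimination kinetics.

To keep the same average steady-state level, dosing rate must scale with clearance.
CL ratio = 1.54 / 4.73 = 0.3256
New interval (same dose) = 16.5 / 0.3256 = 50.68 h

51 h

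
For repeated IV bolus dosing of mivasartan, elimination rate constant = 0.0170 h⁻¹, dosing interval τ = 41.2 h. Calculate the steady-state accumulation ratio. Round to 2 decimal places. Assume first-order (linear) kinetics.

1.99

e^(−kτ) = e^(−0.01700 × 41.2) = 0.4964
Accumulation ratio R = 1 / (1 − e^(−kτ)) = 1 / (1 − 0.4964) = 1.986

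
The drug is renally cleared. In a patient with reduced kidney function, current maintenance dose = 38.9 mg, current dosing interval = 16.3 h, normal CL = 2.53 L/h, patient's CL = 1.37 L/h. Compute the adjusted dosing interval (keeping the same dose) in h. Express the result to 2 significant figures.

To keep the same average steady-state level, dosing rate must scale with clearance.
CL ratio = 1.37 / 2.53 = 0.5415
New interval (same dose) = 16.3 / 0.5415 = 30.10 h

30 h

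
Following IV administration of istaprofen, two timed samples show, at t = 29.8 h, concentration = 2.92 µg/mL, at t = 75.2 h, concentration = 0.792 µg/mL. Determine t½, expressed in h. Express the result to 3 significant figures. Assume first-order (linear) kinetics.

k = ln(C₁/C₂) / (t₂ − t₁) = ln(2.92/0.792) / (75.2 − 29.8)
  = 1.305 / 45.40 = 0.02874 h⁻¹
t½ = ln2 / k = 0.693147 / 0.02874 = 24.12 h

24.1 h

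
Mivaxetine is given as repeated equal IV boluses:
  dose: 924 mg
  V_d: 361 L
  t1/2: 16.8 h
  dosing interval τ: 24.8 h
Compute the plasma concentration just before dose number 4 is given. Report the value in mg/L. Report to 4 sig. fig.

C₀ per dose = Dose / Vd = 924 / 361 = 2.560 mg/L
k = ln2 / t½ = 0.693147 / 16.8 = 0.04126 h⁻¹
Fraction remaining after one interval: r = e^(−kτ) = e^(−0.04126 × 24.8) = 0.3594
Before dose 4, 3 doses have been given (aged 1τ, 2τ, 3τ).
C_trough = C₀ × (r + r² + … + r^3) = C₀ × r(1−r^3)/(1−r)
        = 2.560 × 0.3594 × (1 − 0.04642) / (1 − 0.3594) = 1.370 mg/L

1.370 mg/L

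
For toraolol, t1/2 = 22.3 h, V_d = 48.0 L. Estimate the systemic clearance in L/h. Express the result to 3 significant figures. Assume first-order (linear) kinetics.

k = ln2 / t½ = 0.693147 / 22.3 = 0.03108 h⁻¹
CL = k × Vd = 0.03108 × 48.0 = 1.492 L/h

1.49 L/h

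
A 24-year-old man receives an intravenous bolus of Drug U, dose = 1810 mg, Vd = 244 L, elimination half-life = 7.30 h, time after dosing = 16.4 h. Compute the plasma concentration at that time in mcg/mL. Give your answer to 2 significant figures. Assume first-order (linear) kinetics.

C₀ = Dose / Vd = 1810 / 244 = 7.418 mg/L
k = ln2 / t½ = 0.693147 / 7.30 = 0.09495 h⁻¹
C = C₀ · e^(−k·t) = 7.418 × e^(−0.09495 × 16.4)
  = 7.418 × 0.2107 = 1.563 mg/L
(1.563 mg/L = 1.563 mcg/mL)

1.6 mcg/mL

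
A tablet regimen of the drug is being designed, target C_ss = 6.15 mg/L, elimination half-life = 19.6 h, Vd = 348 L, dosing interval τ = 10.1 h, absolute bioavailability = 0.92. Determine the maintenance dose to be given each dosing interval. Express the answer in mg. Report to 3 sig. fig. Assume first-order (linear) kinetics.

k = ln2 / t½ = 0.693147 / 19.6 = 0.03536 h⁻¹
CL = k × Vd = 0.03536 × 348 = 12.31 L/h
At steady state, F × (Dose/τ) = Css × CL.
Dose = Css × CL × τ / F = 6.15 × 12.31 × 10.1 / 0.92 = 831.1 mg

831 mg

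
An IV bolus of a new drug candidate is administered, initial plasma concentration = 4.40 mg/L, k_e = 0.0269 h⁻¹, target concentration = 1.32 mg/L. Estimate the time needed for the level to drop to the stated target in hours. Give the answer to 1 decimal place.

44.8 h

t = ln(C₀ / C) / k = ln(4.400 / 1.32) / 0.02690
  = ln(3.333) / 0.02690 = 1.204 / 0.02690 = 44.76 h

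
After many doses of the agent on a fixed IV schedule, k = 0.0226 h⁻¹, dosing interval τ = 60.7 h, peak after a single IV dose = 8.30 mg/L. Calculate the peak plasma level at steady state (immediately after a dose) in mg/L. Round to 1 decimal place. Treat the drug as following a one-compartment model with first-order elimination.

e^(−kτ) = e^(−0.02260 × 60.7) = 0.2536
Accumulation ratio R = 1 / (1 − e^(−kτ)) = 1 / (1 − 0.2536) = 1.340
Steady-state peak = C₀ × R = 8.30 × 1.340 = 11.12 mg/L

11.1 mg/L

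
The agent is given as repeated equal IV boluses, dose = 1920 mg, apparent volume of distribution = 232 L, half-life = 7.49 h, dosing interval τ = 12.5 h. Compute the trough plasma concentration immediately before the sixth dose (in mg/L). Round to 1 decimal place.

3.8 mg/L

C₀ per dose = Dose / Vd = 1920 / 232 = 8.276 mg/L
k = ln2 / t½ = 0.693147 / 7.49 = 0.09254 h⁻¹
Fraction remaining after one interval: r = e^(−kτ) = e^(−0.09254 × 12.5) = 0.3145
Before dose 6, 5 doses have been given (aged 1τ, 2τ, 3τ, 4τ, 5τ).
C_trough = C₀ × (r + r² + … + r^5) = C₀ × r(1−r^5)/(1−r)
        = 8.276 × 0.3145 × (1 − 0.003077) / (1 − 0.3145) = 3.785 mg/L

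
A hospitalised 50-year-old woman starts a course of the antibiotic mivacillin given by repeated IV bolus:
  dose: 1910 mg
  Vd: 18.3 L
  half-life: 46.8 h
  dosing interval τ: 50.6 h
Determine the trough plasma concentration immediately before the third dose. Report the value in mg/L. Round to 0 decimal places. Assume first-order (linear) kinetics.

73 mg/L

C₀ per dose = Dose / Vd = 1910 / 18.3 = 104.4 mg/L
k = ln2 / t½ = 0.693147 / 46.8 = 0.01481 h⁻¹
Fraction remaining after one interval: r = e^(−kτ) = e^(−0.01481 × 50.6) = 0.4727
Before dose 3, 2 doses have been given (aged 1τ, 2τ).
C_trough = C₀ × (r + r²) = 104.4 × (0.4727 + 0.2234) = 72.67 mg/L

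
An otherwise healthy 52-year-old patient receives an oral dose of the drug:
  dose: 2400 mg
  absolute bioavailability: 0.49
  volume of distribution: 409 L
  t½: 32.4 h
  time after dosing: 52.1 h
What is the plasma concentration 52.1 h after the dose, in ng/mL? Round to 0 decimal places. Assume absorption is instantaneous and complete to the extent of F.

943 ng/mL

Amount reaching circulation = F × Dose = 0.49 × 2400 = 1176 mg
C₀ = F·Dose / Vd = 1176 / 409 = 2.875 mg/L
k = ln2 / t½ = 0.693147 / 32.4 = 0.02139 h⁻¹
C = C₀ · e^(−k·t) = 2.875 × e^(−0.02139 × 52.1)
  = 2.875 × 0.3281 = 0.9433 mg/L
Convert: 0.9433 mg/L × 1000 = 943.3 ng/mL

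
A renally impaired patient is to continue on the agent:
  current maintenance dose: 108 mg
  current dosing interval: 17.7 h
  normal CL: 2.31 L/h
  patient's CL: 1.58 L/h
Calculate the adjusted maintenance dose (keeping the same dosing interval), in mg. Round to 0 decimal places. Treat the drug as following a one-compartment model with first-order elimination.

To keep the same average steady-state level, dosing rate must scale with clearance.
CL ratio = 1.58 / 2.31 = 0.6840
New dose (same interval) = 108 × 0.6840 = 73.87 mg

74 mg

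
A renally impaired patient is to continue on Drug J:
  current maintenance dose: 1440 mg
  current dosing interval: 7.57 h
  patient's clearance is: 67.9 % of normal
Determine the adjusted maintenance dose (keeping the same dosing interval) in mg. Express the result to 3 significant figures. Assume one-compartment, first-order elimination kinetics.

To keep the same average steady-state level, dosing rate must scale with clearance.
CL ratio = 67.9 / 100 = 0.6790
New dose (same interval) = 1440 × 0.6790 = 977.8 mg

978 mg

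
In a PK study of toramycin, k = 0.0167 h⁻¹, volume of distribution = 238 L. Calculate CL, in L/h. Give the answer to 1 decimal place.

CL = k × Vd = 0.0167 × 238 = 3.975 L/h

4.0 L/h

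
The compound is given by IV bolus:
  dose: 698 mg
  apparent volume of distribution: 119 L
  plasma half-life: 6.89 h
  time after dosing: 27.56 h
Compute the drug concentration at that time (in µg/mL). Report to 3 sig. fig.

C₀ = Dose / Vd = 698.0 / 119 = 5.866 mg/L
k = ln2 / t½ = 0.693147 / 6.89 = 0.1006 h⁻¹
t / t½ = 27.56 / 6.89 = 4 half-lives
C = C₀ × (1/2)^4 = 5.866 × 0.06250 = 0.3666 mg/L
(0.3666 mg/L = 0.3666 µg/mL)

0.367 µg/mL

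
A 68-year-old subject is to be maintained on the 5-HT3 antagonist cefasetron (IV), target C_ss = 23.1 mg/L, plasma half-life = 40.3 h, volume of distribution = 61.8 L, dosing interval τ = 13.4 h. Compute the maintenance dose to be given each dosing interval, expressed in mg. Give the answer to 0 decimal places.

k = ln2 / t½ = 0.693147 / 40.3 = 0.01720 h⁻¹
CL = k × Vd = 0.01720 × 61.8 = 1.063 L/h
At steady state, Dose/τ = Css × CL.
Dose = Css × CL × τ = 23.1 × 1.063 × 13.4 = 329.0 mg

329 mg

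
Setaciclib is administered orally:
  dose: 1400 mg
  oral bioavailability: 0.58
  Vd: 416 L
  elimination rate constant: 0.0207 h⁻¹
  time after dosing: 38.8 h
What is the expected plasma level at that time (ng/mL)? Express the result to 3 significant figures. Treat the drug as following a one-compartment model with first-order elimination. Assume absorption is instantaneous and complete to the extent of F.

874 ng/mL

Amount reaching circulation = F × Dose = 0.58 × 1400 = 812.0 mg
C₀ = F·Dose / Vd = 812.0 / 416 = 1.952 mg/L
C = C₀ · e^(−k·t) = 1.952 × e^(−0.02070 × 38.8)
  = 1.952 × 0.4479 = 0.8743 mg/L
Convert: 0.8743 mg/L × 1000 = 874.3 ng/mL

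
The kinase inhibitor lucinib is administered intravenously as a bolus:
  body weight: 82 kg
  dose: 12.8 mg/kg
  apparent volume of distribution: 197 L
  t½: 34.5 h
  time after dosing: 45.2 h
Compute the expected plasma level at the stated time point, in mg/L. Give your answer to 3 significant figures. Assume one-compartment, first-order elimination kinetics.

2.15 mg/L

Total dose = 12.8 × 82 = 1050 mg
C₀ = Dose / Vd = 1050 / 197 = 5.330 mg/L
k = ln2 / t½ = 0.693147 / 34.5 = 0.02009 h⁻¹
C = C₀ · e^(−k·t) = 5.330 × e^(−0.02009 × 45.2)
  = 5.330 × 0.4033 = 2.150 mg/L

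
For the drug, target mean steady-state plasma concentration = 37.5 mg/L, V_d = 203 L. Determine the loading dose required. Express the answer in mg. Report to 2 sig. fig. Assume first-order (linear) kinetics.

LD = Css × Vd = 37.5 × 203 = 7613 mg

7600 mg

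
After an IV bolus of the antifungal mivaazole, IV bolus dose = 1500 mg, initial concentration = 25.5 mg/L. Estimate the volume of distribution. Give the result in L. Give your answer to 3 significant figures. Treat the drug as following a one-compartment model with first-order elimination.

58.8 L

Vd = Dose / C₀ = 1500 / 25.5 = 58.82 L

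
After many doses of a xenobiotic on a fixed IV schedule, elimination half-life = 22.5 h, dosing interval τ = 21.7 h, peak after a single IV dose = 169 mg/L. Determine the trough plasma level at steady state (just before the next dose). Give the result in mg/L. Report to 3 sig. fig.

k = ln2 / t½ = 0.693147 / 22.5 = 0.03081 h⁻¹
e^(−kτ) = e^(−0.03081 × 21.7) = 0.5124
Accumulation ratio R = 1 / (1 − e^(−kτ)) = 1 / (1 − 0.5124) = 2.051
Steady-state trough = C₀ × R × e^(−kτ) = 169 × 2.051 × 0.5124 = 177.6 mg/L

178 mg/L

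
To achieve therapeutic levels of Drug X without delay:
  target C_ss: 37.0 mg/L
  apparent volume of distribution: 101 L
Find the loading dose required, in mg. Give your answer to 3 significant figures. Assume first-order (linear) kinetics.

3740 mg

LD = Css × Vd = 37.0 × 101 = 3737 mg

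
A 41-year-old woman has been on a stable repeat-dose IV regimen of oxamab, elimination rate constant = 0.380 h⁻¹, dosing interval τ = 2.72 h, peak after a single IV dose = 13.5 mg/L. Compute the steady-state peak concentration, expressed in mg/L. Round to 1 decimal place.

21.0 mg/L

e^(−kτ) = e^(−0.3800 × 2.72) = 0.3557
Accumulation ratio R = 1 / (1 − e^(−kτ)) = 1 / (1 − 0.3557) = 1.552
Steady-state peak = C₀ × R = 13.5 × 1.552 = 20.95 mg/L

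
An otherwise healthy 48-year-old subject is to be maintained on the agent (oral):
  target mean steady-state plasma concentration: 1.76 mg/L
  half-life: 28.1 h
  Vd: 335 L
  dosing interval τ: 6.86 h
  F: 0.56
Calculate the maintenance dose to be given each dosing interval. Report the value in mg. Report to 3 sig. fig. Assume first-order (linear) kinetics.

k = ln2 / t½ = 0.693147 / 28.1 = 0.02467 h⁻¹
CL = k × Vd = 0.02467 × 335 = 8.264 L/h
At steady state, F × (Dose/τ) = Css × CL.
Dose = Css × CL × τ / F = 1.76 × 8.264 × 6.86 / 0.56 = 178.2 mg

178 mg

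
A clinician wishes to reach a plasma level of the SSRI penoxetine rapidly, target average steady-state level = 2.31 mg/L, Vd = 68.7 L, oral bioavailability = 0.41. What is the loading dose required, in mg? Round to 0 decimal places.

LD = Css × Vd / F = 2.31 × 68.7 / 0.41 = 387.1 mg

387 mg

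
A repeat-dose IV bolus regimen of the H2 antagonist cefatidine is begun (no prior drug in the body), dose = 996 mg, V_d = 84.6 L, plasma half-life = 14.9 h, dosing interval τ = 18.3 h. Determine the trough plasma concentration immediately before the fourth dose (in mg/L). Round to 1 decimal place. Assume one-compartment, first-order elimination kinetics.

C₀ per dose = Dose / Vd = 996 / 84.6 = 11.77 mg/L
k = ln2 / t½ = 0.693147 / 14.9 = 0.04652 h⁻¹
Fraction remaining after one interval: r = e^(−kτ) = e^(−0.04652 × 18.3) = 0.4269
Before dose 4, 3 doses have been given (aged 1τ, 2τ, 3τ).
C_trough = C₀ × (r + r² + … + r^3) = C₀ × r(1−r^3)/(1−r)
        = 11.77 × 0.4269 × (1 − 0.07780) / (1 − 0.4269) = 8.085 mg/L

8.1 mg/L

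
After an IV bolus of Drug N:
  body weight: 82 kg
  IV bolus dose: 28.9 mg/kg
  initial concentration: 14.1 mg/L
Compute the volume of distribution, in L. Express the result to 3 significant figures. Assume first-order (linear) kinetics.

Dose = 28.9 × 82 = 2370 mg
Vd = Dose / C₀ = 2370 / 14.1 = 168.1 L

168 L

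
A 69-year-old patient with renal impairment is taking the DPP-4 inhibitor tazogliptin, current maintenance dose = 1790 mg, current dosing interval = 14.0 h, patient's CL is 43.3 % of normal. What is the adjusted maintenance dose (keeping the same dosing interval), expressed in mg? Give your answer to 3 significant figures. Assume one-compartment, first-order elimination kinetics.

To keep the same average steady-state level, dosing rate must scale with clearance.
CL ratio = 43.3 / 100 = 0.4330
New dose (same interval) = 1790 × 0.4330 = 775.1 mg

775 mg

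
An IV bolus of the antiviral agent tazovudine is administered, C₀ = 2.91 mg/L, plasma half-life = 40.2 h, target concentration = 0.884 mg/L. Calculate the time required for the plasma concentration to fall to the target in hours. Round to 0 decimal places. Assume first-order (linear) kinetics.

69 h

k = ln2 / t½ = 0.693147 / 40.2 = 0.01724 h⁻¹
t = ln(C₀ / C) / k = ln(2.910 / 0.884) / 0.01724
  = ln(3.292) / 0.01724 = 1.191 / 0.01724 = 69.08 h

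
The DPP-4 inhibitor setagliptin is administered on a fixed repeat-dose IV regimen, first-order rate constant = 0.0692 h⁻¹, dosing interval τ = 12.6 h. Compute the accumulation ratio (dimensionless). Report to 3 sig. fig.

e^(−kτ) = e^(−0.06920 × 12.6) = 0.4181
Accumulation ratio R = 1 / (1 − e^(−kτ)) = 1 / (1 − 0.4181) = 1.719

1.72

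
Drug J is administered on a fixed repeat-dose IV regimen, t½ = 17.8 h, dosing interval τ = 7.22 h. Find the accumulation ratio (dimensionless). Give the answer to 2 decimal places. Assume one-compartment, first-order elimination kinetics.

k = ln2 / t½ = 0.693147 / 17.8 = 0.03894 h⁻¹
e^(−kτ) = e^(−0.03894 × 7.22) = 0.7549
Accumulation ratio R = 1 / (1 − e^(−kτ)) = 1 / (1 − 0.7549) = 4.080

4.08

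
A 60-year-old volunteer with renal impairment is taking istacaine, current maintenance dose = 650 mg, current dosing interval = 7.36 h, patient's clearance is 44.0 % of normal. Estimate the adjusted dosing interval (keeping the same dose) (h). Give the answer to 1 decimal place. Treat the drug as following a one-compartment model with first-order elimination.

To keep the same average steady-state level, dosing rate must scale with clearance.
CL ratio = 44.0 / 100 = 0.4400
New interval (same dose) = 7.36 / 0.4400 = 16.73 h

16.7 h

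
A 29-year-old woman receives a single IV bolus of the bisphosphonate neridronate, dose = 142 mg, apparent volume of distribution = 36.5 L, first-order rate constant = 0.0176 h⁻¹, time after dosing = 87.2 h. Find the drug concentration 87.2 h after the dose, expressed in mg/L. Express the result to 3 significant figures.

0.838 mg/L

C₀ = Dose / Vd = 142.0 / 36.5 = 3.890 mg/L
C = C₀ · e^(−k·t) = 3.890 × e^(−0.01760 × 87.2)
  = 3.890 × 0.2155 = 0.8383 mg/L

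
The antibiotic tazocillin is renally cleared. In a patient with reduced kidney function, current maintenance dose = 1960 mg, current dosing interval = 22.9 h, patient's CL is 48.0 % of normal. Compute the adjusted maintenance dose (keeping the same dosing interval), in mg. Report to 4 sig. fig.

To keep the same average steady-state level, dosing rate must scale with clearance.
CL ratio = 48.0 / 100 = 0.4800
New dose (same interval) = 1960 × 0.4800 = 940.8 mg

940.8 mg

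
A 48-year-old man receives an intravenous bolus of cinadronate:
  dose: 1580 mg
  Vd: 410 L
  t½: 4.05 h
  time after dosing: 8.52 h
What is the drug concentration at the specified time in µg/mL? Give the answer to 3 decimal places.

C₀ = Dose / Vd = 1580 / 410 = 3.854 mg/L
k = ln2 / t½ = 0.693147 / 4.05 = 0.1711 h⁻¹
C = C₀ · e^(−k·t) = 3.854 × e^(−0.1711 × 8.52)
  = 3.854 × 0.2328 = 0.8972 mg/L
(0.8972 mg/L = 0.8972 µg/mL)

0.897 µg/mL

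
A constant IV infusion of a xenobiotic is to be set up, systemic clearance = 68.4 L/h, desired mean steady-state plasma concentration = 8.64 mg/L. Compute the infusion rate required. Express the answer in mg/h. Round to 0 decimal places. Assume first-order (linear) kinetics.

591 mg/h

At steady state, infusion rate R₀ = Css × CL = 8.64 × 68.40 = 591.0 mg/h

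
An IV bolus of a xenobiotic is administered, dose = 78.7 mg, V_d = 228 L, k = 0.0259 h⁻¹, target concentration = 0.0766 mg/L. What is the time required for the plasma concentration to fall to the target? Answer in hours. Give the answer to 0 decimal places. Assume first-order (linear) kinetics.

C₀ = Dose / Vd = 78.70 / 228 = 0.3452 mg/L
t = ln(C₀ / C) / k = ln(0.3452 / 0.0766) / 0.02590
  = ln(4.507) / 0.02590 = 1.506 / 0.02590 = 58.15 h

58 h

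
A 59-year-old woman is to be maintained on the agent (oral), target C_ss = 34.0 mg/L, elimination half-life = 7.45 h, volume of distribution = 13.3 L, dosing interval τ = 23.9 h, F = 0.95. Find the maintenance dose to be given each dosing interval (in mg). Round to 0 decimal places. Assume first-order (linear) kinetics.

1058 mg

k = ln2 / t½ = 0.693147 / 7.45 = 0.09304 h⁻¹
CL = k × Vd = 0.09304 × 13.3 = 1.237 L/h
At steady state, F × (Dose/τ) = Css × CL.
Dose = Css × CL × τ / F = 34.0 × 1.237 × 23.9 / 0.95 = 1058 mg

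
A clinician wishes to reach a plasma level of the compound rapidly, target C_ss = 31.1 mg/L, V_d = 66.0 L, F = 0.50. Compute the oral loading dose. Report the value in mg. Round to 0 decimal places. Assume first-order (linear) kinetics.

LD = Css × Vd / F = 31.1 × 66.0 / 0.50 = 4105 mg

4105 mg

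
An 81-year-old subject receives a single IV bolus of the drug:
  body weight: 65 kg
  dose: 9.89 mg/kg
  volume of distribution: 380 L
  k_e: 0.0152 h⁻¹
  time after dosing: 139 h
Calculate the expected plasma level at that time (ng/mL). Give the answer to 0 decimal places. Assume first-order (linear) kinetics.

Total dose = 9.89 × 65 = 642.9 mg
C₀ = Dose / Vd = 642.9 / 380 = 1.692 mg/L
C = C₀ · e^(−k·t) = 1.692 × e^(−0.01520 × 139)
  = 1.692 × 0.1209 = 0.2046 mg/L
Convert: 0.2046 mg/L × 1000 = 204.6 ng/mL

205 ng/mL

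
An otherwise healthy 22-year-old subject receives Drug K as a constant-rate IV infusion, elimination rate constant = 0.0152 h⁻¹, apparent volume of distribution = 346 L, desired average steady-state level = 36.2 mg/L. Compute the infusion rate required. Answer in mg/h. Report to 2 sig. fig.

CL = k × Vd = 0.01520 × 346 = 5.259 L/h
At steady state, infusion rate R₀ = Css × CL = 36.2 × 5.259 = 190.4 mg/h

190 mg/h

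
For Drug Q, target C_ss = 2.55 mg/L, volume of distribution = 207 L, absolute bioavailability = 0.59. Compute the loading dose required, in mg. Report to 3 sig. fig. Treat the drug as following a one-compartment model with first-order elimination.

895 mg

LD = Css × Vd / F = 2.55 × 207 / 0.59 = 894.7 mg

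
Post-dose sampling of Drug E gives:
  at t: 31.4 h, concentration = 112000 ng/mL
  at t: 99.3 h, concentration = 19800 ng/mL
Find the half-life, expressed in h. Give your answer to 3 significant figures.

k = ln(C₁/C₂) / (t₂ − t₁) = ln(112000/19800) / (99.3 − 31.4)
  = 1.733 / 67.90 = 0.02552 h⁻¹
t½ = ln2 / k = 0.693147 / 0.02552 = 27.16 h

27.2 h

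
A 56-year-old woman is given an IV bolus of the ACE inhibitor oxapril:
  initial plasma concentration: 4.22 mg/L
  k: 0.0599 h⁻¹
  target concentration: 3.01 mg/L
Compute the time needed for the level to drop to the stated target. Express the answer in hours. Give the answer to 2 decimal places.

5.64 h

t = ln(C₀ / C) / k = ln(4.220 / 3.01) / 0.05990
  = ln(1.402) / 0.05990 = 0.3379 / 0.05990 = 5.641 h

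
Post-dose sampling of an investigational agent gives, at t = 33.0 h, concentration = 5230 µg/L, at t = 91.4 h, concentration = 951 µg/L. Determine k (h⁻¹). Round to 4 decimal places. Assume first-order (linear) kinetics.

0.0292 h⁻¹

k = ln(C₁/C₂) / (t₂ − t₁) = ln(5230/951) / (91.4 − 33.0)
  = 1.705 / 58.40 = 0.02920 h⁻¹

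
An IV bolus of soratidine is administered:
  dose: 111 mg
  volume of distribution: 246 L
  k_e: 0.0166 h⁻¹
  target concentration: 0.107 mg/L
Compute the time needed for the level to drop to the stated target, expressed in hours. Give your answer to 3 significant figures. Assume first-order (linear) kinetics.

86.7 h

C₀ = Dose / Vd = 111.0 / 246 = 0.4512 mg/L
t = ln(C₀ / C) / k = ln(0.4512 / 0.107) / 0.01660
  = ln(4.217) / 0.01660 = 1.439 / 0.01660 = 86.69 h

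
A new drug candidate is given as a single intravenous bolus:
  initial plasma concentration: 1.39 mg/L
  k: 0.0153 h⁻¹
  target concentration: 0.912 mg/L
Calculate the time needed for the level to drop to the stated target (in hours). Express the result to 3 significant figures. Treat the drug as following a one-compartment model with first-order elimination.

t = ln(C₀ / C) / k = ln(1.390 / 0.912) / 0.01530
  = ln(1.524) / 0.01530 = 0.4213 / 0.01530 = 27.54 h

27.5 h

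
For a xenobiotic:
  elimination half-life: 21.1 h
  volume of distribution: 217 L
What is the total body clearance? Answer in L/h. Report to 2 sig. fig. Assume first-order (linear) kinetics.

7.1 L/h

k = ln2 / t½ = 0.693147 / 21.1 = 0.03285 h⁻¹
CL = k × Vd = 0.03285 × 217 = 7.128 L/h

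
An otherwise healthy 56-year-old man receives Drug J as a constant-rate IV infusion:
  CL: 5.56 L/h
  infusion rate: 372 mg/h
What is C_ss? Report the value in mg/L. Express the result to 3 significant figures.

66.9 mg/L

At steady state Css = R₀ / CL = 372 / 5.560 = 66.91 mg/L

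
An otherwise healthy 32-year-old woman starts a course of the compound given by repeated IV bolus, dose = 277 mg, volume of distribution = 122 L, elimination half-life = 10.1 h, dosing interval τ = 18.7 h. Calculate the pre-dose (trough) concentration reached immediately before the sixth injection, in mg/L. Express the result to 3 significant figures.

0.869 mg/L

C₀ per dose = Dose / Vd = 277 / 122 = 2.270 mg/L
k = ln2 / t½ = 0.693147 / 10.1 = 0.06863 h⁻¹
Fraction remaining after one interval: r = e^(−kτ) = e^(−0.06863 × 18.7) = 0.2771
Before dose 6, 5 doses have been given (aged 1τ, 2τ, 3τ, 4τ, 5τ).
C_trough = C₀ × (r + r² + … + r^5) = C₀ × r(1−r^5)/(1−r)
        = 2.270 × 0.2771 × (1 − 0.001634) / (1 − 0.2771) = 0.8687 mg/L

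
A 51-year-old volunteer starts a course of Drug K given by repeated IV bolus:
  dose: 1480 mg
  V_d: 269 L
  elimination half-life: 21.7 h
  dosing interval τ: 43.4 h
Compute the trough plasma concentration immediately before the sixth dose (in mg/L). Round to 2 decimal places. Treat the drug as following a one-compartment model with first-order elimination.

1.83 mg/L

C₀ per dose = Dose / Vd = 1480 / 269 = 5.502 mg/L
k = ln2 / t½ = 0.693147 / 21.7 = 0.03194 h⁻¹
Fraction remaining after one interval: r = e^(−kτ) = e^(−0.03194 × 43.4) = 0.2500
Before dose 6, 5 doses have been given (aged 1τ, 2τ, 3τ, 4τ, 5τ).
C_trough = C₀ × (r + r² + … + r^5) = C₀ × r(1−r^5)/(1−r)
        = 5.502 × 0.2500 × (1 − 0.0009766) / (1 − 0.2500) = 1.832 mg/L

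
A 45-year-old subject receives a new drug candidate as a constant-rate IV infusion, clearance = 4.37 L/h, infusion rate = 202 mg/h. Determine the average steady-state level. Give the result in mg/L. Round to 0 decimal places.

At steady state Css = R₀ / CL = 202 / 4.370 = 46.22 mg/L

46 mg/L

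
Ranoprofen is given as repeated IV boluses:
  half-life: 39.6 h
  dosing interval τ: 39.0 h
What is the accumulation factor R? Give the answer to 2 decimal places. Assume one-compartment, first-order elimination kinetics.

k = ln2 / t½ = 0.693147 / 39.6 = 0.01750 h⁻¹
e^(−kτ) = e^(−0.01750 × 39.0) = 0.5054
Accumulation ratio R = 1 / (1 − e^(−kτ)) = 1 / (1 − 0.5054) = 2.022

2.02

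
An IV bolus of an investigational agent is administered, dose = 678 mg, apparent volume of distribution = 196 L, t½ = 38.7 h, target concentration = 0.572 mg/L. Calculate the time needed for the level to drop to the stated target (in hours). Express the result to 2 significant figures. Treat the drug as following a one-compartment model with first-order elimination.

100 h

C₀ = Dose / Vd = 678.0 / 196 = 3.459 mg/L
k = ln2 / t½ = 0.693147 / 38.7 = 0.01791 h⁻¹
t = ln(C₀ / C) / k = ln(3.459 / 0.572) / 0.01791
  = ln(6.047) / 0.01791 = 1.800 / 0.01791 = 100.5 h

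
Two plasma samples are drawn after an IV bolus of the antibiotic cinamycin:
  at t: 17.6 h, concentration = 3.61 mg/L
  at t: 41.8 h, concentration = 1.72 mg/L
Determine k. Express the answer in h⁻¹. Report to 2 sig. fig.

0.031 h⁻¹

k = ln(C₁/C₂) / (t₂ − t₁) = ln(3.61/1.72) / (41.8 − 17.6)
  = 0.7414 / 24.20 = 0.03064 h⁻¹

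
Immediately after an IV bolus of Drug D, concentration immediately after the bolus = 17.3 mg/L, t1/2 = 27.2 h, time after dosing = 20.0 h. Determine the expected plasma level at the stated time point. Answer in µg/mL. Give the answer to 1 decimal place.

k = ln2 / t½ = 0.693147 / 27.2 = 0.02548 h⁻¹
C = C₀ · e^(−k·t) = 17.30 × e^(−0.02548 × 20.0)
  = 17.30 × 0.6007 = 10.39 mg/L
(10.39 mg/L = 10.39 µg/mL)

10.4 µg/mL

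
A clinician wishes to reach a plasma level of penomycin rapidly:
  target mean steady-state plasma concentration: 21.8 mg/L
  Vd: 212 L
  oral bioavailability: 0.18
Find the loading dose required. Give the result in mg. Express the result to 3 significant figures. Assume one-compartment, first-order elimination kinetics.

25700 mg

LD = Css × Vd / F = 21.8 × 212 / 0.18 = 25680 mg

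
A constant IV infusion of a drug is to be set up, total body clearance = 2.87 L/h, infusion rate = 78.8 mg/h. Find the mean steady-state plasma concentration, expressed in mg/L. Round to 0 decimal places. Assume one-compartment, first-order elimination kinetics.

At steady state Css = R₀ / CL = 78.8 / 2.870 = 27.46 mg/L

27 mg/L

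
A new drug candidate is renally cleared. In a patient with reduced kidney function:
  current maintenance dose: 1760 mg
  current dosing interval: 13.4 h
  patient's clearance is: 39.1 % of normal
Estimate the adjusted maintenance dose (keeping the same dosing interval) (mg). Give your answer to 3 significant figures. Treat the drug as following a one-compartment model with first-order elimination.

688 mg

To keep the same average steady-state level, dosing rate must scale with clearance.
CL ratio = 39.1 / 100 = 0.3910
New dose (same interval) = 1760 × 0.3910 = 688.2 mg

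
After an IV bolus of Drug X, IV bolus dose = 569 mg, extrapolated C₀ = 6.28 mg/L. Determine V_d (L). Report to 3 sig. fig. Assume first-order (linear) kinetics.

90.6 L

Vd = Dose / C₀ = 569.0 / 6.28 = 90.61 L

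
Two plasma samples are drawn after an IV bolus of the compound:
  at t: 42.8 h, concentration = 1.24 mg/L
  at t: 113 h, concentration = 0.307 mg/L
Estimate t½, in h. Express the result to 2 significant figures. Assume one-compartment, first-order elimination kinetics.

35 h

k = ln(C₁/C₂) / (t₂ − t₁) = ln(1.24/0.307) / (113 − 42.8)
  = 1.396 / 70.20 = 0.01989 h⁻¹
t½ = ln2 / k = 0.693147 / 0.01989 = 34.85 h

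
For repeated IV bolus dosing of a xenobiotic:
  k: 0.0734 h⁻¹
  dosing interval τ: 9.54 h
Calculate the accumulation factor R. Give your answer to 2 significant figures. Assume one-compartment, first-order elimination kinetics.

2.0

e^(−kτ) = e^(−0.07340 × 9.54) = 0.4965
Accumulation ratio R = 1 / (1 − e^(−kτ)) = 1 / (1 − 0.4965) = 1.986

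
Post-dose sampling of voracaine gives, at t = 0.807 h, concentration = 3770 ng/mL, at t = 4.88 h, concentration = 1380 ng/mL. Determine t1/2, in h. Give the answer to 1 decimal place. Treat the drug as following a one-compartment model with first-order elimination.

k = ln(C₁/C₂) / (t₂ − t₁) = ln(3770/1380) / (4.88 − 0.807)
  = 1.005 / 4.073 = 0.2467 h⁻¹
t½ = ln2 / k = 0.693147 / 0.2467 = 2.810 h

2.8 h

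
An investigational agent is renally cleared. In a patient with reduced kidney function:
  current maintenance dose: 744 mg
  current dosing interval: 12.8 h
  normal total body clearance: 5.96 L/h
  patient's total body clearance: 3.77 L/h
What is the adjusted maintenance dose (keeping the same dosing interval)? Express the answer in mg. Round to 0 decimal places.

To keep the same average steady-state level, dosing rate must scale with clearance.
CL ratio = 3.77 / 5.96 = 0.6326
New dose (same interval) = 744 × 0.6326 = 470.7 mg

471 mg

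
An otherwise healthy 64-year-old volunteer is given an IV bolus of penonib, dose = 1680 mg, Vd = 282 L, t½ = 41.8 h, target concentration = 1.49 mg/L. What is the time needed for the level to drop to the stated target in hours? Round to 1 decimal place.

83.6 h

C₀ = Dose / Vd = 1680 / 282 = 5.957 mg/L
k = ln2 / t½ = 0.693147 / 41.8 = 0.01658 h⁻¹
t = ln(C₀ / C) / k = ln(5.957 / 1.49) / 0.01658
  = ln(3.998) / 0.01658 = 1.386 / 0.01658 = 83.59 h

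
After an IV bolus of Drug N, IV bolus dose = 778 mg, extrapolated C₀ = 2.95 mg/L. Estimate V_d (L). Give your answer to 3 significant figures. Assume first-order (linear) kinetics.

264 L

Vd = Dose / C₀ = 778.0 / 2.95 = 263.7 L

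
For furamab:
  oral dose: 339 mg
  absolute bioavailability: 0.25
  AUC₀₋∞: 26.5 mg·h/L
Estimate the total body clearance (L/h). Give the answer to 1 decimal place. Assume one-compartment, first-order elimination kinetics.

3.2 L/h

CL = F·Dose / AUC = 0.25 × 339 / 26.5 = 3.198 L/h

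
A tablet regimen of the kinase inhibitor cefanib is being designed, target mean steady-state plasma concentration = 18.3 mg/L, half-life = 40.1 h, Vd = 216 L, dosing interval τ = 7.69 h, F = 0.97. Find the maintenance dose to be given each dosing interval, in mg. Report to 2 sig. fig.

540 mg

k = ln2 / t½ = 0.693147 / 40.1 = 0.01729 h⁻¹
CL = k × Vd = 0.01729 × 216 = 3.735 L/h
At steady state, F × (Dose/τ) = Css × CL.
Dose = Css × CL × τ / F = 18.3 × 3.735 × 7.69 / 0.97 = 541.9 mg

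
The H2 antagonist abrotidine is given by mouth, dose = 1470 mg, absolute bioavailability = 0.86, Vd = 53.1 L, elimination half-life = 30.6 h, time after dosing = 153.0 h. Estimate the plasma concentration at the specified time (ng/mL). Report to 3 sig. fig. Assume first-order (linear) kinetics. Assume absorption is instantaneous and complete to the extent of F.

Amount reaching circulation = F × Dose = 0.86 × 1470 = 1264 mg
C₀ = F·Dose / Vd = 1264 / 53.1 = 23.80 mg/L
k = ln2 / t½ = 0.693147 / 30.6 = 0.02265 h⁻¹
t / t½ = 153.0 / 30.6 = 5 half-lives
C = C₀ × (1/2)^5 = 23.80 × 0.03125 = 0.7438 mg/L
Convert: 0.7438 mg/L × 1000 = 743.8 ng/mL

744 ng/mL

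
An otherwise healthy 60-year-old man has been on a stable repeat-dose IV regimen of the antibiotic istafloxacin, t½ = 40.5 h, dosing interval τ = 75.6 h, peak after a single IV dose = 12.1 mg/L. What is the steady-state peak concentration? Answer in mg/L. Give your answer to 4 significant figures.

k = ln2 / t½ = 0.693147 / 40.5 = 0.01711 h⁻¹
e^(−kτ) = e^(−0.01711 × 75.6) = 0.2743
Accumulation ratio R = 1 / (1 − e^(−kτ)) = 1 / (1 − 0.2743) = 1.378
Steady-state peak = C₀ × R = 12.1 × 1.378 = 16.67 mg/L

16.67 mg/L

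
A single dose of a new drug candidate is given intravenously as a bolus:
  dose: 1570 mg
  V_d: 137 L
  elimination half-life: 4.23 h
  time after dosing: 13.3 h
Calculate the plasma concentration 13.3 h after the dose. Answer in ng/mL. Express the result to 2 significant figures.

C₀ = Dose / Vd = 1570 / 137 = 11.46 mg/L
k = ln2 / t½ = 0.693147 / 4.23 = 0.1639 h⁻¹
C = C₀ · e^(−k·t) = 11.46 × e^(−0.1639 × 13.3)
  = 11.46 × 0.1131 = 1.296 mg/L
Convert: 1.296 mg/L × 1000 = 1296 ng/mL

1300 ng/mL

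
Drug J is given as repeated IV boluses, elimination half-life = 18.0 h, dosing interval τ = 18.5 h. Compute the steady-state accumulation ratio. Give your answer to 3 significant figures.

1.96

k = ln2 / t½ = 0.693147 / 18.0 = 0.03851 h⁻¹
e^(−kτ) = e^(−0.03851 × 18.5) = 0.4904
Accumulation ratio R = 1 / (1 − e^(−kτ)) = 1 / (1 − 0.4904) = 1.962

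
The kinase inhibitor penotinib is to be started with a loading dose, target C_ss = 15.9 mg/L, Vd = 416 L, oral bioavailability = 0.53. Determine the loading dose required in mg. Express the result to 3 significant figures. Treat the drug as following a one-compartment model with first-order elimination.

LD = Css × Vd / F = 15.9 × 416 / 0.53 = 12480 mg

12500 mg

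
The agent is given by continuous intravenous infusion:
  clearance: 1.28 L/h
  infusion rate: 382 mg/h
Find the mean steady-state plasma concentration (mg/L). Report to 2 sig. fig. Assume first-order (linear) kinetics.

At steady state Css = R₀ / CL = 382 / 1.280 = 298.4 mg/L

300 mg/L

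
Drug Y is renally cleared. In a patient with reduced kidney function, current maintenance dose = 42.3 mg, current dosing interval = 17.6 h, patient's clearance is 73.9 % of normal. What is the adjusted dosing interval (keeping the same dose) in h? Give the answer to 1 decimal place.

23.8 h

To keep the same average steady-state level, dosing rate must scale with clearance.
CL ratio = 73.9 / 100 = 0.7390
New interval (same dose) = 17.6 / 0.7390 = 23.82 h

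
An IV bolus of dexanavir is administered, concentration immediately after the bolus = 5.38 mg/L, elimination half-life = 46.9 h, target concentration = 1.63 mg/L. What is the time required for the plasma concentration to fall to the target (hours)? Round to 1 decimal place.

80.8 h

k = ln2 / t½ = 0.693147 / 46.9 = 0.01478 h⁻¹
t = ln(C₀ / C) / k = ln(5.380 / 1.63) / 0.01478
  = ln(3.301) / 0.01478 = 1.194 / 0.01478 = 80.78 h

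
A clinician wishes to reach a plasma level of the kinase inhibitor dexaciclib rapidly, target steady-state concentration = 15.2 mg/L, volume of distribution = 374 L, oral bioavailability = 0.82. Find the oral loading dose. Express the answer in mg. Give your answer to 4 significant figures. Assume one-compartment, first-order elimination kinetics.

LD = Css × Vd / F = 15.2 × 374 / 0.82 = 6933 mg

6933 mg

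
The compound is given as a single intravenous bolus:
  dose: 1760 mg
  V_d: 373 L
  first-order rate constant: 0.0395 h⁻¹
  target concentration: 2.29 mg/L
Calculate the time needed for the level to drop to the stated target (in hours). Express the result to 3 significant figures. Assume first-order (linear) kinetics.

C₀ = Dose / Vd = 1760 / 373 = 4.718 mg/L
t = ln(C₀ / C) / k = ln(4.718 / 2.29) / 0.03950
  = ln(2.060) / 0.03950 = 0.7227 / 0.03950 = 18.30 h

18.3 h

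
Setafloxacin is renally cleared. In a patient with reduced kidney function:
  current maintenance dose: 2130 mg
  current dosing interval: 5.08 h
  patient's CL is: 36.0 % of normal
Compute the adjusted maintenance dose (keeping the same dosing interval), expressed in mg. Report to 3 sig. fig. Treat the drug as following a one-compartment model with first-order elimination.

767 mg

To keep the same average steady-state level, dosing rate must scale with clearance.
CL ratio = 36.0 / 100 = 0.3600
New dose (same interval) = 2130 × 0.3600 = 766.8 mg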